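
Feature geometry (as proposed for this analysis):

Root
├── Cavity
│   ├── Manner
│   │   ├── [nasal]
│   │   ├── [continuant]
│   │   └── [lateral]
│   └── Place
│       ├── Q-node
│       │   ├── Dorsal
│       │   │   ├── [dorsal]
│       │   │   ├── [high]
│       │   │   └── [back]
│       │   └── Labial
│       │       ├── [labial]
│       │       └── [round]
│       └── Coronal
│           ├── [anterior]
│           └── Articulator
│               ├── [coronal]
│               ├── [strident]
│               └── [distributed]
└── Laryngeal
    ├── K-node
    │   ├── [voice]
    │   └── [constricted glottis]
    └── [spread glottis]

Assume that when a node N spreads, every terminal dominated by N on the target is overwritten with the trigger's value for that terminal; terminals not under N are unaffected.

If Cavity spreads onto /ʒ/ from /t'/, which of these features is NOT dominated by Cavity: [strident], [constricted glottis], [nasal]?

Cavity dominates exactly [nasal], [continuant], [lateral], [dorsal], [high], [back], [labial], [round], [anterior], [coronal], [strident], [distributed].
Spreading Cavity replaces [strident], [nasal] with the trigger's values, since each sits inside the Cavity constituent.
But [constricted glottis] is a dependent of K-node, outside Cavity; it is therefore untouched by the spreading.

[constricted glottis]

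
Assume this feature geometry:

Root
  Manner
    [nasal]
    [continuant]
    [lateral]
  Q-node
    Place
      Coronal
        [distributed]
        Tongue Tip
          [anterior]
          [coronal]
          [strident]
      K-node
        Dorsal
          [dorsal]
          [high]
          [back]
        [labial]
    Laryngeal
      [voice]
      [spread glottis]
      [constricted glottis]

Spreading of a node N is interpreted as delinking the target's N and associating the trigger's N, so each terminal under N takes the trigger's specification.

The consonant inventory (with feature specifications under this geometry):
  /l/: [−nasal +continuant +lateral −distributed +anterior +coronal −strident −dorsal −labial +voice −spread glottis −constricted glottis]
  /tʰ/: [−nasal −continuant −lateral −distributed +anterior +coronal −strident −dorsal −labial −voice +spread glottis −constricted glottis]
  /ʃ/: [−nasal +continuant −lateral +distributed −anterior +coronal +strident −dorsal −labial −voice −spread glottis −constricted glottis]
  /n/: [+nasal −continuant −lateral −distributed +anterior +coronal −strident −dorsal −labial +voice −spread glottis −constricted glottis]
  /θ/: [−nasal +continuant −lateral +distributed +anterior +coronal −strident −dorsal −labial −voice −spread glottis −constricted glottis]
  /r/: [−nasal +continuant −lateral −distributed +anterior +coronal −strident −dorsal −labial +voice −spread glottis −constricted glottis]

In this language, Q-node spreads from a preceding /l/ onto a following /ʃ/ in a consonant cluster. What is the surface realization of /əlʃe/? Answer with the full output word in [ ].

[əlre]

Q-node immediately or transitively dominates [distributed], [anterior], [coronal], [strident], [dorsal], [high], [back], [labial], [voice], [spread glottis], [constricted glottis].
After delinking /ʃ/'s Q-node and linking /l/'s, the affected terminals become [−distributed], [+anterior], [+coronal], [−strident], [−dorsal], [−labial], [+voice], [−spread glottis], [−constricted glottis]; [nasal], [continuant], [lateral] (outside Q-node) are retained from /ʃ/.
This feature bundle is that of [r], so /əlʃe/ surfaces as [əlre].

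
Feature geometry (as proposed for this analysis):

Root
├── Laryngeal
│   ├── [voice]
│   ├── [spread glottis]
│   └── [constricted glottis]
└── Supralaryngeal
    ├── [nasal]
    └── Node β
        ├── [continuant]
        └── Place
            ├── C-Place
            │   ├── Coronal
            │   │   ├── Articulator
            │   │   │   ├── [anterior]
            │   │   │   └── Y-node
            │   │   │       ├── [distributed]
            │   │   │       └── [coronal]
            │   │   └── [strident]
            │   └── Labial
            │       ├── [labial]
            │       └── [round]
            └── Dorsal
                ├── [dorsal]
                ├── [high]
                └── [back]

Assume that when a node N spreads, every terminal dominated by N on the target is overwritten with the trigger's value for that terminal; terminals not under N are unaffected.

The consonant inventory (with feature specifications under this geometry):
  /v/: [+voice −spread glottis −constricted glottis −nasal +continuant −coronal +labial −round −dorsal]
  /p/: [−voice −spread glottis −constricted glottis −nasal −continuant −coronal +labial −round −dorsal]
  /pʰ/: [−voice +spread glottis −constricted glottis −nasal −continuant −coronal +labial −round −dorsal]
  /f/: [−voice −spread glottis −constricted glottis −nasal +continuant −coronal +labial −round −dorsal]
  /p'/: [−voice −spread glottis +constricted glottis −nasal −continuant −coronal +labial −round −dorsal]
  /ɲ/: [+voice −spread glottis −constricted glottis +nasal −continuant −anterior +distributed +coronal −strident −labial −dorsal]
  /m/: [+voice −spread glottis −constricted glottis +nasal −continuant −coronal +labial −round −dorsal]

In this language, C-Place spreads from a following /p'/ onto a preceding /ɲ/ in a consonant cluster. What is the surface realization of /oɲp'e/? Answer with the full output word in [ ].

The C-Place node dominates the terminals [anterior], [distributed], [coronal], [strident], [labial], [round].
Spreading C-Place from /p'/ onto /ɲ/ replaces those values with /p'/'s: [−coronal], [+labial], [−round]. Features outside C-Place ([voice], [spread glottis], [constricted glottis], …) stay as in /ɲ/.
This feature bundle is that of [m], so /oɲp'e/ surfaces as [omp'e].

[omp'e]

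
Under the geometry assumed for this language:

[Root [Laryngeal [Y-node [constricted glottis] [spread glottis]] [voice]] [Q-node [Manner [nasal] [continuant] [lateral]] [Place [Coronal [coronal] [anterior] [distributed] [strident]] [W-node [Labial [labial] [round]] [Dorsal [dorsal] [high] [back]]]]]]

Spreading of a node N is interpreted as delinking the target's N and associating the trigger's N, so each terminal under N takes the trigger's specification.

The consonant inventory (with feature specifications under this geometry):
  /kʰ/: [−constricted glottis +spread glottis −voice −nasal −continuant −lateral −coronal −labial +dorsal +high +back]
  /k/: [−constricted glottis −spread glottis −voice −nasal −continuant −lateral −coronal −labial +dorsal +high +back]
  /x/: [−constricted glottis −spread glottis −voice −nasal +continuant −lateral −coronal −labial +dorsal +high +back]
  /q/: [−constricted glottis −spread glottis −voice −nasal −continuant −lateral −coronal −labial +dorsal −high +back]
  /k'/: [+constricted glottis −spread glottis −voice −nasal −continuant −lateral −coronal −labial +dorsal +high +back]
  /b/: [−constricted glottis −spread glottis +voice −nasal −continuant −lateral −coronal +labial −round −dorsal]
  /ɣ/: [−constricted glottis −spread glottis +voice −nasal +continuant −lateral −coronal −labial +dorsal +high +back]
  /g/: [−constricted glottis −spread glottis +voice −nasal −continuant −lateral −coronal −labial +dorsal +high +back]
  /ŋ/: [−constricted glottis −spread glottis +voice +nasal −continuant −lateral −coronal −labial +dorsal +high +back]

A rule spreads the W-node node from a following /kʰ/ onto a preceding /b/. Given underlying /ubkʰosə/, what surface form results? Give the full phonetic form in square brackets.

[ugkʰosə]

Terminals under W-node in this geometry: [labial], [round], [dorsal], [high], [back].
Spreading W-node from /kʰ/ onto /b/ replaces those values with /kʰ/'s: [−labial], [+dorsal], [+high], [+back]. Features outside W-node ([constricted glottis], [spread glottis], [voice], …) stay as in /b/.
This feature bundle is that of [g], so /ubkʰosə/ surfaces as [ugkʰosə].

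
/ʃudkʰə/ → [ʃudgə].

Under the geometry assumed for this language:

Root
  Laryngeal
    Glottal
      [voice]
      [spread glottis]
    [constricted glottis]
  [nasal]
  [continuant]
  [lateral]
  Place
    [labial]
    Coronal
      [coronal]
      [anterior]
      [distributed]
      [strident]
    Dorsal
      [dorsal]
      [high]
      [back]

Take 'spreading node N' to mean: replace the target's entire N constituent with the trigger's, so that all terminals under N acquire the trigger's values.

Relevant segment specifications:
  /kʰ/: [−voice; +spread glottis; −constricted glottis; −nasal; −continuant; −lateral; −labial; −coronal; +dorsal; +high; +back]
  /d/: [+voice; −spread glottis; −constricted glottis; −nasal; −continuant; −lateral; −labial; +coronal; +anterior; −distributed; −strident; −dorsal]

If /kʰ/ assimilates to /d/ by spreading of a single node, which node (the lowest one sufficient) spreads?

Comparing /kʰ/ with its surface form [g], the features that change are [voice], [spread glottis].
In this geometry the lowest node dominating all of them is Glottal: every daughter of Glottal dominates only a proper subset, so no lower node suffices.
If Glottal spreads, every terminal under it takes /d/'s value, producing [g] as observed.
[dorsal], [coronal] stay as in /kʰ/ although /d/ differs there, so no node dominating them spread; among the remaining candidates Glottal is the lowest that derives the output.

Glottal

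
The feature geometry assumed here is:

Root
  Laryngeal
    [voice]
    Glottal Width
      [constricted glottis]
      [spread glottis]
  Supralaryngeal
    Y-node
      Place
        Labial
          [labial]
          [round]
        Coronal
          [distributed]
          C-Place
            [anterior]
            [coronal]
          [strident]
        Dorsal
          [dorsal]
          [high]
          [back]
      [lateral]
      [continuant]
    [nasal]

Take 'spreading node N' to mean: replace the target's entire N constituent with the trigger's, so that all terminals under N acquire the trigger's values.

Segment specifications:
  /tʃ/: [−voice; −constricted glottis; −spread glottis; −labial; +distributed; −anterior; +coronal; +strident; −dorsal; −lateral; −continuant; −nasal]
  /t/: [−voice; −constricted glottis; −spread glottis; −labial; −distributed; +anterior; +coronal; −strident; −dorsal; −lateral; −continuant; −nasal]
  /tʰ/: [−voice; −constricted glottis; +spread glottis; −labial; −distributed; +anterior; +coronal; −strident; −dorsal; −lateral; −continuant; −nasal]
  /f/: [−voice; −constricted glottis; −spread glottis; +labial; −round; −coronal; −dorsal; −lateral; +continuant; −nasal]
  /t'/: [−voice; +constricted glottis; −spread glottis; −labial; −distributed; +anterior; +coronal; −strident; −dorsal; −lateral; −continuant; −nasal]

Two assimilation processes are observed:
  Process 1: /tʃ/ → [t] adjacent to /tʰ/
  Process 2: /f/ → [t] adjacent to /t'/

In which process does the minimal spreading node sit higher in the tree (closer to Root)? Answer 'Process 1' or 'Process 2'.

Process 2

Process 1: the features that change are [anterior], [distributed], [strident]; the minimal node is Coronal (depth 4).
Process 2 alters [continuant], [labial], [round], [coronal], [anterior], [distributed], [strident]; the lowest common ancestor is Y-node (depth 2 from Root).
Depth 2 < depth 4; Process 2 involves the structurally higher constituent Y-node.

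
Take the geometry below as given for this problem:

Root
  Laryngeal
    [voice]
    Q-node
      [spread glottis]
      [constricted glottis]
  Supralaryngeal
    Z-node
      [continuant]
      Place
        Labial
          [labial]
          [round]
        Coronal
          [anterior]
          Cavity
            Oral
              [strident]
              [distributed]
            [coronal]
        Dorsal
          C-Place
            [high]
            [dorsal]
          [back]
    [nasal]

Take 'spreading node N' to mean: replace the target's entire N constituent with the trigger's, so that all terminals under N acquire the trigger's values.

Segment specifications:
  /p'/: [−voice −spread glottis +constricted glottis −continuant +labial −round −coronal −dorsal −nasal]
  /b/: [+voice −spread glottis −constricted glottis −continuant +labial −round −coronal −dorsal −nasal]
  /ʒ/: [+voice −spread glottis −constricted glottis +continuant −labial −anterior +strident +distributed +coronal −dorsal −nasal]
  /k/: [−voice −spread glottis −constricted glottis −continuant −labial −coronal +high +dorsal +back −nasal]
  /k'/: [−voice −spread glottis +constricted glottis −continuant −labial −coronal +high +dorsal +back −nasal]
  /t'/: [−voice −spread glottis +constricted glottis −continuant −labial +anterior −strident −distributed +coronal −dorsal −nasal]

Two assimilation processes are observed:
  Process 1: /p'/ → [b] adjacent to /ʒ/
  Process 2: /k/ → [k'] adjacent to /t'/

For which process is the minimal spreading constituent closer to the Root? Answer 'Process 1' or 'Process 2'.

Process 1 alters [voice], [constricted glottis]; the lowest common ancestor is Laryngeal (depth 1 from Root).
Process 2 alters [constricted glottis]; the lowest dominating node is [constricted glottis] (depth 3 from Root).
Laryngeal (depth 1) sits above [constricted glottis] (depth 3), making Process 1 the one with the higher spreading node.

Process 1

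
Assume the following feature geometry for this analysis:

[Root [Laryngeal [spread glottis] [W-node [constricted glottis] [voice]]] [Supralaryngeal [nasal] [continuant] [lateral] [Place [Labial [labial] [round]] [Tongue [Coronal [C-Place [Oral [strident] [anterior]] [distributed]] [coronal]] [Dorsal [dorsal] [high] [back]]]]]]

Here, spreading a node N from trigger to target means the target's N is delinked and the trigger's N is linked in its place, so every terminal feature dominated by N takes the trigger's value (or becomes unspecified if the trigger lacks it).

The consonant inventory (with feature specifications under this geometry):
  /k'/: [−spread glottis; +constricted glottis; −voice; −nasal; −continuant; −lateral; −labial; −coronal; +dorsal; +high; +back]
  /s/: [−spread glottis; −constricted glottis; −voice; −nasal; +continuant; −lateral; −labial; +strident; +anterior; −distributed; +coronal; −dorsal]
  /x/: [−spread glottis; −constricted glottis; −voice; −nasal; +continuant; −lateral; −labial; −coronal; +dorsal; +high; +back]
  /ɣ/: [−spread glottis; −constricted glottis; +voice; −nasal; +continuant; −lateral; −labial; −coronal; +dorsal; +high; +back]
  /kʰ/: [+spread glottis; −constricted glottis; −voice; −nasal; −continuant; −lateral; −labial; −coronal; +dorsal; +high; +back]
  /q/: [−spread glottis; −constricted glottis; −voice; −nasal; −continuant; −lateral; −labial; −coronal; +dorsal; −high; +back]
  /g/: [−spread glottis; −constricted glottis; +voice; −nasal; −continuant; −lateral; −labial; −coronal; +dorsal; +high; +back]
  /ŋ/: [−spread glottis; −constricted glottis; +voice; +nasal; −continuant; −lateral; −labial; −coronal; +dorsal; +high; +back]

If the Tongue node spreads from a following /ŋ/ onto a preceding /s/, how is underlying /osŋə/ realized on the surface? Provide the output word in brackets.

Terminals under Tongue in this geometry: [strident], [anterior], [distributed], [coronal], [dorsal], [high], [back].
Spreading Tongue from /ŋ/ onto /s/ replaces those values with /ŋ/'s: [−coronal], [+dorsal], [+high], [+back]. Features outside Tongue ([spread glottis], [constricted glottis], [voice], …) stay as in /s/.
This feature bundle is that of [x], so /osŋə/ surfaces as [oxŋə].

[oxŋə]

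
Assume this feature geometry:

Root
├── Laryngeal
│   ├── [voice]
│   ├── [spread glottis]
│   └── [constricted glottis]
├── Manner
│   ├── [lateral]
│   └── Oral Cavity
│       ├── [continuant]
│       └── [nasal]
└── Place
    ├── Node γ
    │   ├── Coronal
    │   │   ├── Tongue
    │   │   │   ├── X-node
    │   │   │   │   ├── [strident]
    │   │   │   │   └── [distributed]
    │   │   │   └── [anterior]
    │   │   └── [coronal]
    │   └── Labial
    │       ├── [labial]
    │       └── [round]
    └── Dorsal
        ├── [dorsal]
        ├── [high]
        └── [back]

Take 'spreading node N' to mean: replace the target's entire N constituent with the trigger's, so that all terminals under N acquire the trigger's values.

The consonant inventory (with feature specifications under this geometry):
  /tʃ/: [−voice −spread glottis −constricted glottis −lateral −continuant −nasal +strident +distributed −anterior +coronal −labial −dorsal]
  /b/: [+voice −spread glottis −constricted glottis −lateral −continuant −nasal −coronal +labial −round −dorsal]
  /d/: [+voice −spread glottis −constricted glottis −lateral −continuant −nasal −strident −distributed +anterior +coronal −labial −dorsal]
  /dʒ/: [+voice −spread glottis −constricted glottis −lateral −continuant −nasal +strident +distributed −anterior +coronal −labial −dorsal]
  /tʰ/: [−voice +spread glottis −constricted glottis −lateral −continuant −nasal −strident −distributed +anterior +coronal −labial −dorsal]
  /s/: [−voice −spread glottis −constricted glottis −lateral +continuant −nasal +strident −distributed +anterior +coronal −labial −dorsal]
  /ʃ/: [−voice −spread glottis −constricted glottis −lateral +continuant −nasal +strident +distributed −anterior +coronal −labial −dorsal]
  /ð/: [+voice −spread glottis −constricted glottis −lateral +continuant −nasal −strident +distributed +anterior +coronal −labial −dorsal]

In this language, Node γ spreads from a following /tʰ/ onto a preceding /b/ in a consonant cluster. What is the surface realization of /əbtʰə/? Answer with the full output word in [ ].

Node γ immediately or transitively dominates [strident], [distributed], [anterior], [coronal], [labial], [round].
After delinking /b/'s Node γ and linking /tʰ/'s, the affected terminals become [−strident], [−distributed], [+anterior], [+coronal], [−labial]; [voice], [spread glottis], [constricted glottis], … (outside Node γ) are retained from /b/.
This feature bundle is that of [d], so /əbtʰə/ surfaces as [ədtʰə].

[ədtʰə]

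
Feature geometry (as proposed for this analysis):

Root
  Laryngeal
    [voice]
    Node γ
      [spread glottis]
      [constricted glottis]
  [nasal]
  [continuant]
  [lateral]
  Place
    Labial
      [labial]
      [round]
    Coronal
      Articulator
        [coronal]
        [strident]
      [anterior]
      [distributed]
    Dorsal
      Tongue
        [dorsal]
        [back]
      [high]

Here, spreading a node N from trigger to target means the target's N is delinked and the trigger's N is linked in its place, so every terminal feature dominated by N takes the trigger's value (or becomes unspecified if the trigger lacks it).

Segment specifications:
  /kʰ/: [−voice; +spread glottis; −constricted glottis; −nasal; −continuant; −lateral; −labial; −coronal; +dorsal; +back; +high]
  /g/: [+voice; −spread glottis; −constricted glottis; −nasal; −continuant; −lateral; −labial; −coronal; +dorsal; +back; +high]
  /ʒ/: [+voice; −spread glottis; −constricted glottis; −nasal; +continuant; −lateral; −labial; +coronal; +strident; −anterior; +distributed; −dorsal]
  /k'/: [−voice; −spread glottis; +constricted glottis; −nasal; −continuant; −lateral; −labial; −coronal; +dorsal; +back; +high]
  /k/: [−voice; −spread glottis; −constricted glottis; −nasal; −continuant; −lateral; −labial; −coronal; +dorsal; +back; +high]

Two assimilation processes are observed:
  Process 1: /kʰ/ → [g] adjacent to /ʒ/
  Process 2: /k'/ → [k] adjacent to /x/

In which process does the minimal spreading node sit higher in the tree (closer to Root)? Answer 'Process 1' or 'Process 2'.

Process 1

Process 1: the features that change are [voice], [spread glottis]; the minimal node is Laryngeal (depth 1).
In Process 2, [constricted glottis] changes, so the minimal spreading node is [constricted glottis] at depth 3.
Laryngeal is closer to Root than [constricted glottis], so Process 1 spreads the higher node.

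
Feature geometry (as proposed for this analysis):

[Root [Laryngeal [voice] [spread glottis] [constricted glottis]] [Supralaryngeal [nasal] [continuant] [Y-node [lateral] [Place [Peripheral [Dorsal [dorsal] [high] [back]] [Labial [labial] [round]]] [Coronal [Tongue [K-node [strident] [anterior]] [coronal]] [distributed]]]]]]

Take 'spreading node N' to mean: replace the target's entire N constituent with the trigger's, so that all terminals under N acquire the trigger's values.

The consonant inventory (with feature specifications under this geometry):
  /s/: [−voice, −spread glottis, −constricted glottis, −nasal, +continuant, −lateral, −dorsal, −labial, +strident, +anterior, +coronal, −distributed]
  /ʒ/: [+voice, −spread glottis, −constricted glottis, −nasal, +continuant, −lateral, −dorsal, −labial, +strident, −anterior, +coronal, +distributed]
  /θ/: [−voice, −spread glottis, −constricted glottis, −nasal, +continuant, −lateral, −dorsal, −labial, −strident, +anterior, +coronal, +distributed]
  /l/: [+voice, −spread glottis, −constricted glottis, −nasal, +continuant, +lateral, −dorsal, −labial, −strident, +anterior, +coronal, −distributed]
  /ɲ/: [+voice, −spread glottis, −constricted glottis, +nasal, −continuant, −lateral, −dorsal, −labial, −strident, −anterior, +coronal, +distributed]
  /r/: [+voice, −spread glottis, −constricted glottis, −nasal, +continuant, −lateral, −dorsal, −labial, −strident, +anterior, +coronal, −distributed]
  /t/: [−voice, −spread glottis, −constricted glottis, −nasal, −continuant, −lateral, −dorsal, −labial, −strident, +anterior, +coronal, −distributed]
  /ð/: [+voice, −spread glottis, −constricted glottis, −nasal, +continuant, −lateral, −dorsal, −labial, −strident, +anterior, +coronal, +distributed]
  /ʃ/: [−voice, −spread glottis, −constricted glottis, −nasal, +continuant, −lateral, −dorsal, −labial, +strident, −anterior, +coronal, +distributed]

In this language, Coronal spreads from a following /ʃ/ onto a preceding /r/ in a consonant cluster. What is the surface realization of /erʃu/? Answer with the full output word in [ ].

[eʒʃu]

The Coronal node dominates the terminals [strident], [anterior], [coronal], [distributed].
After delinking /r/'s Coronal and linking /ʃ/'s, the affected terminals become [+strident], [−anterior], [+coronal], [+distributed]; [voice], [spread glottis], [constricted glottis], … (outside Coronal) are retained from /r/.
Among the inventory, only /ʒ/ has exactly this specification, giving the surface form [eʒʃu].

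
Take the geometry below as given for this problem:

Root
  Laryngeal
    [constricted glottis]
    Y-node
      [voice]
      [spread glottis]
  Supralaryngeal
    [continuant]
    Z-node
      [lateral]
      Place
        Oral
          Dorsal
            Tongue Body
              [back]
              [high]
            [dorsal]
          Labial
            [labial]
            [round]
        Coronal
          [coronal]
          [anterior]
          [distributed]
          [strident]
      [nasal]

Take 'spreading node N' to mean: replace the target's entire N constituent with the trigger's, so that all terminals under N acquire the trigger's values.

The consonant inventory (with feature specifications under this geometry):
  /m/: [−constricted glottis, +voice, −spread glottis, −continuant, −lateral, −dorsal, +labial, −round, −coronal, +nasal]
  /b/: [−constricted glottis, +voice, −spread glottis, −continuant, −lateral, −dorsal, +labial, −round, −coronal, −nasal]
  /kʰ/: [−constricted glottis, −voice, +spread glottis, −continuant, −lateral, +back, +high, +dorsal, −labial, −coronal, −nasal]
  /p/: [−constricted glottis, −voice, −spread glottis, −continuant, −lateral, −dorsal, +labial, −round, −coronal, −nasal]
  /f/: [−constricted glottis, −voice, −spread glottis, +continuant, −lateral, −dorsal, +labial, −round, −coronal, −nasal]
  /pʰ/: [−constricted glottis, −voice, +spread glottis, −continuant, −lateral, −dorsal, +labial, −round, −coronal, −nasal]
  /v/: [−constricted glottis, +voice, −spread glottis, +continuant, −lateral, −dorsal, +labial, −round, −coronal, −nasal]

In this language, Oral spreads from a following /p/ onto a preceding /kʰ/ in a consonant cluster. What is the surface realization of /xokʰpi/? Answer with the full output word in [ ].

[xopʰpi]

Oral immediately or transitively dominates [back], [high], [dorsal], [labial], [round].
Spreading Oral from /p/ onto /kʰ/ replaces those values with /p/'s: [−dorsal], [+labial], [−round]. Features outside Oral ([constricted glottis], [voice], [spread glottis], …) stay as in /kʰ/.
Among the inventory, only /pʰ/ has exactly this specification, giving the surface form [xopʰpi].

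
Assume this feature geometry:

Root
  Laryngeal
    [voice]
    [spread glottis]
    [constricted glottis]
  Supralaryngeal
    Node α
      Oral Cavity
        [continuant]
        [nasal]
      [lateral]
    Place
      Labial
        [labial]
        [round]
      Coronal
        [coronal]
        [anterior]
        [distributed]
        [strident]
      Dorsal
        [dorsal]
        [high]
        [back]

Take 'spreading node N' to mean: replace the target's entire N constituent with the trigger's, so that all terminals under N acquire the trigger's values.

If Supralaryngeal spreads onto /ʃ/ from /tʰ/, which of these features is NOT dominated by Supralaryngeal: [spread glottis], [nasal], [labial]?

The terminals dominated by Supralaryngeal are [continuant], [nasal], [lateral], [labial], [round], [coronal], [anterior], [distributed], [strident], [dorsal], [high], [back].
Of the listed options, [nasal], [labial] are among these and would be overwritten by spreading Supralaryngeal.
[spread glottis] is not within the Supralaryngeal subtree (it hangs from Laryngeal), so /ʃ/'s [spread glottis] value survives.

[spread glottis]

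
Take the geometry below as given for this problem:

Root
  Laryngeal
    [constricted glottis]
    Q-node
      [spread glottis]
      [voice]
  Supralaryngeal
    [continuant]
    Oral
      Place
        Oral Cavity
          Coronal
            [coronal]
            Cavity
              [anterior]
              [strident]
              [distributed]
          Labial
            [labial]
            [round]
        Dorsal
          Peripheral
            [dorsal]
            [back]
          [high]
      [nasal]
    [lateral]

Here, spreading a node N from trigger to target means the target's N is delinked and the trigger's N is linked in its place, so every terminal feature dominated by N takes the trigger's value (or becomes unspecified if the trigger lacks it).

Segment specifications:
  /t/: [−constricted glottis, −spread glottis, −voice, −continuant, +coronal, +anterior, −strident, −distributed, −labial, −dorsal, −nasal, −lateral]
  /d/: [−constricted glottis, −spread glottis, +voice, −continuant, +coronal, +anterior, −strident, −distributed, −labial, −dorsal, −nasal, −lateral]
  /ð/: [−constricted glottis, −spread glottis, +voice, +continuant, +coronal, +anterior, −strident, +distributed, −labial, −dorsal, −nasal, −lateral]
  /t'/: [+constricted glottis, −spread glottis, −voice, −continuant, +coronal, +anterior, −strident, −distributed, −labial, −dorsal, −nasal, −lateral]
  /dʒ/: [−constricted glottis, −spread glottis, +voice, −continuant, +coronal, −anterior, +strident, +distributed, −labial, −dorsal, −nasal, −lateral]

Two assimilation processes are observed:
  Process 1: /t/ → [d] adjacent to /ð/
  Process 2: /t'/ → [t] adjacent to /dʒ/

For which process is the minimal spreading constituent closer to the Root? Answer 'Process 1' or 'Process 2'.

Process 2

Process 1 alters [voice]; the lowest dominating node is [voice] (depth 3 from Root).
In Process 2, [constricted glottis] changes, so the minimal spreading node is [constricted glottis] at depth 2.
[constricted glottis] is closer to Root than [voice], so Process 2 spreads the higher node.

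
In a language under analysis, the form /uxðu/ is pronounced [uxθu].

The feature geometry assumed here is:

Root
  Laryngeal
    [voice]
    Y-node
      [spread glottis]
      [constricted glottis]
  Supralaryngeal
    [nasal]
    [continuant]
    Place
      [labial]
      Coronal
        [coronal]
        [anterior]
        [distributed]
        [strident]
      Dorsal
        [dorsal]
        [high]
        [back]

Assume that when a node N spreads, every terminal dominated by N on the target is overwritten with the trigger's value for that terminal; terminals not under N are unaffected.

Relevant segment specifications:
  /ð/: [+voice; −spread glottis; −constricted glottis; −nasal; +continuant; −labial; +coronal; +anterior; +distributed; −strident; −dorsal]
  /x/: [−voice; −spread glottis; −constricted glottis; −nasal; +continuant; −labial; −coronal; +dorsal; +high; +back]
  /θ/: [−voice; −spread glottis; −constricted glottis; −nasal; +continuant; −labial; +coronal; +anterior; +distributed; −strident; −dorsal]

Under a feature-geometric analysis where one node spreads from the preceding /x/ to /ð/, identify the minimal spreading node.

[voice]

Comparing /ð/ with its surface form [θ], the only feature that changes is [voice].
With a single altered terminal, the smallest constituent that could spread is that terminal — [voice].
Features on which the two segments disagree outside [voice], such as [coronal], [dorsal], are unchanged — nothing dominating them spread, and [voice] is the minimal sufficient constituent.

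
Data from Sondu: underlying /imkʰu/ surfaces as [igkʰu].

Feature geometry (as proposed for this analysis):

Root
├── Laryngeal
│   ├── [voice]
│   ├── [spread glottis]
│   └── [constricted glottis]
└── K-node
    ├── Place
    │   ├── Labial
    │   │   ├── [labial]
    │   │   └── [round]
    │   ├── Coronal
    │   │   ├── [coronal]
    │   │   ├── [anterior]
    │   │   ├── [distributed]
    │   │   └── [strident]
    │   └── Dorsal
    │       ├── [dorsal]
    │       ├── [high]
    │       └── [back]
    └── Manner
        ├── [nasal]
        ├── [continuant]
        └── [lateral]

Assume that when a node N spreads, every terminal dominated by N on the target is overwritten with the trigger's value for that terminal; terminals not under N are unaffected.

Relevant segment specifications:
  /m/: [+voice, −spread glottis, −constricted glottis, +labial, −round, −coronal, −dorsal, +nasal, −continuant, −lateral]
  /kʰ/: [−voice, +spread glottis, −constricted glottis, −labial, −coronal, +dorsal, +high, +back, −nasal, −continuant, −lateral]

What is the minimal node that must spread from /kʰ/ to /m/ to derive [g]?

K-node

The alternation /m/ → [g] changes [nasal], [labial], [round], [dorsal], [high], [back] and nothing else.
In this geometry the lowest node dominating all of them is K-node: every daughter of K-node dominates only a proper subset, so no lower node suffices.
Delinking /m/'s K-node and associating /kʰ/'s K-node gives precisely the feature bundle of [g].
Had Root spread, [voice], [spread glottis] would have taken /kʰ/'s values; they stay as in /m/, confirming the spreading constituent is exactly K-node.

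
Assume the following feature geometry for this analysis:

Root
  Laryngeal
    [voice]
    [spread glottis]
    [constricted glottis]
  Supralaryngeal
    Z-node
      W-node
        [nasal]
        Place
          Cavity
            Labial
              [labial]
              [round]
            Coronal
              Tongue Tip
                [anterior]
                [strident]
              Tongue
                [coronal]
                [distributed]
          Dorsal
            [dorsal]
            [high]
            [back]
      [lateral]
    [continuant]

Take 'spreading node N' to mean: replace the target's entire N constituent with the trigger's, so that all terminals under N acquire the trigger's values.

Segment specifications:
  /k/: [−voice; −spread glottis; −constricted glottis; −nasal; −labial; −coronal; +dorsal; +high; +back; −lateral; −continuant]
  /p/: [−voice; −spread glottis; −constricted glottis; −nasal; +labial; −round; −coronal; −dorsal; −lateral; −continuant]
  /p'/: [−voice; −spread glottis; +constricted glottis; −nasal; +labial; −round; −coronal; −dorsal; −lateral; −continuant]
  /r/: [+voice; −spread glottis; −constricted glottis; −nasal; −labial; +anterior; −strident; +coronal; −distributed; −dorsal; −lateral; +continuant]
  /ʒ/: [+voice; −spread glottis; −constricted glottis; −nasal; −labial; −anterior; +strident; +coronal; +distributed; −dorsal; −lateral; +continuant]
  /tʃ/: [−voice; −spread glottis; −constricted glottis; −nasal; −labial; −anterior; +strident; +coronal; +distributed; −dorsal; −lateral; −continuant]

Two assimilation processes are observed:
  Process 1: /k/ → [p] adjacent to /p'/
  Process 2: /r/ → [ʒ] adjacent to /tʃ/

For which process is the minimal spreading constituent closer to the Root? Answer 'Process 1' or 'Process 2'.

Process 1

In Process 1, [labial], [round], [dorsal], [high], [back] change, so the minimal spreading node is Place at depth 4.
Process 2: the features that change are [anterior], [distributed], [strident]; the minimal node is Coronal (depth 6).
Depth 4 < depth 6; Process 1 involves the structurally higher constituent Place.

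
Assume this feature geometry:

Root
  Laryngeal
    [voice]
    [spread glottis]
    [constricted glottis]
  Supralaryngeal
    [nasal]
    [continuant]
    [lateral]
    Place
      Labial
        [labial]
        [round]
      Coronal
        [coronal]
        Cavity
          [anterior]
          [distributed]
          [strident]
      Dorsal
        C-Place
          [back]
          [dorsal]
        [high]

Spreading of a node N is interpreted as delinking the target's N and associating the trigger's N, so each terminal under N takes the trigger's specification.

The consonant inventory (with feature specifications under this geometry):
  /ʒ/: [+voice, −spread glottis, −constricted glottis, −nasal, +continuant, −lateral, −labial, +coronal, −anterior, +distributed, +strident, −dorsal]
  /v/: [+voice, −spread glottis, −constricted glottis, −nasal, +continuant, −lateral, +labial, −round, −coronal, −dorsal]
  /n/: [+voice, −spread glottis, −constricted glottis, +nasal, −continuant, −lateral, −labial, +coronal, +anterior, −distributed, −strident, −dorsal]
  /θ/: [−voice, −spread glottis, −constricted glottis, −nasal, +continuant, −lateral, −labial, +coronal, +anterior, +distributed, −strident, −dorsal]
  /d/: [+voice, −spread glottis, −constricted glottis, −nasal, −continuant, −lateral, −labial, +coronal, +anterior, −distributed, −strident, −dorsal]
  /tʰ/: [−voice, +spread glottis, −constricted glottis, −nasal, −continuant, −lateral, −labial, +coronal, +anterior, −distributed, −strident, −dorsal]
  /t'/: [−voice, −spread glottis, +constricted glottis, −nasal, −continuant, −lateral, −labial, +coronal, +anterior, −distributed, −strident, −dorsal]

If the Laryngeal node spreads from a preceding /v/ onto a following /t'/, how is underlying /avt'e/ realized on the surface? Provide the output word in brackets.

Laryngeal immediately or transitively dominates [voice], [spread glottis], [constricted glottis].
Spreading Laryngeal from /v/ onto /t'/ replaces those values with /v/'s: [+voice], [−spread glottis], [−constricted glottis]. Features outside Laryngeal ([nasal], [continuant], [lateral], …) stay as in /t'/.
This feature bundle is that of [d], so /avt'e/ surfaces as [avde].

[avde]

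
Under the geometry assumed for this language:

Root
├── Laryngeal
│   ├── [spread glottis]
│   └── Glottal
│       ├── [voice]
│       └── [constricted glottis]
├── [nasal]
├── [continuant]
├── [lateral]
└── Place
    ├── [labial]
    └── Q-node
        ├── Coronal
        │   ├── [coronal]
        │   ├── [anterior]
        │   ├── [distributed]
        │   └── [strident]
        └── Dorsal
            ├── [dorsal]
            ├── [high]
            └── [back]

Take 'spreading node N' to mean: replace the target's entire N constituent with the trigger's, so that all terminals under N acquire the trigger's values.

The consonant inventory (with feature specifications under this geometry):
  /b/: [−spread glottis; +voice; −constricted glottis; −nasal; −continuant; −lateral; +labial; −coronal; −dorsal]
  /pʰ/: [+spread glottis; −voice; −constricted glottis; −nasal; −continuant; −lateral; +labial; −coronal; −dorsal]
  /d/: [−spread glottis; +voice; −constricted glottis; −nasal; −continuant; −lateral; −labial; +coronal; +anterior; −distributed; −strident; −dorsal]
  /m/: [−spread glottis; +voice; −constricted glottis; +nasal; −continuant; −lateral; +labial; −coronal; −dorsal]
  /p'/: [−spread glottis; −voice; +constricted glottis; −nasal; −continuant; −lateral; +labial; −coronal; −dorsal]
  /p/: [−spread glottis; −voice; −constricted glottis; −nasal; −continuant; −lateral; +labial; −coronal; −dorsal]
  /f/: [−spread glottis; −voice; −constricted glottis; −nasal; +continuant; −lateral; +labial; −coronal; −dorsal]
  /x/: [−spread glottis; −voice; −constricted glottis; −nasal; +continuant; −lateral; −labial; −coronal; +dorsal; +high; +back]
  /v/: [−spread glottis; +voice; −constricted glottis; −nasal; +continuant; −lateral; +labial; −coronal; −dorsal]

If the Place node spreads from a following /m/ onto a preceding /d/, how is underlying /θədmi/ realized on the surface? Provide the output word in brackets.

The Place node dominates the terminals [labial], [coronal], [anterior], [distributed], [strident], [dorsal], [high], [back].
The target acquires /m/'s values for everything under Place — [+labial], [−coronal], [−dorsal] — while keeping its own [spread glottis], [voice], [constricted glottis], ….
This feature bundle is that of [b], so /θədmi/ surfaces as [θəbmi].

[θəbmi]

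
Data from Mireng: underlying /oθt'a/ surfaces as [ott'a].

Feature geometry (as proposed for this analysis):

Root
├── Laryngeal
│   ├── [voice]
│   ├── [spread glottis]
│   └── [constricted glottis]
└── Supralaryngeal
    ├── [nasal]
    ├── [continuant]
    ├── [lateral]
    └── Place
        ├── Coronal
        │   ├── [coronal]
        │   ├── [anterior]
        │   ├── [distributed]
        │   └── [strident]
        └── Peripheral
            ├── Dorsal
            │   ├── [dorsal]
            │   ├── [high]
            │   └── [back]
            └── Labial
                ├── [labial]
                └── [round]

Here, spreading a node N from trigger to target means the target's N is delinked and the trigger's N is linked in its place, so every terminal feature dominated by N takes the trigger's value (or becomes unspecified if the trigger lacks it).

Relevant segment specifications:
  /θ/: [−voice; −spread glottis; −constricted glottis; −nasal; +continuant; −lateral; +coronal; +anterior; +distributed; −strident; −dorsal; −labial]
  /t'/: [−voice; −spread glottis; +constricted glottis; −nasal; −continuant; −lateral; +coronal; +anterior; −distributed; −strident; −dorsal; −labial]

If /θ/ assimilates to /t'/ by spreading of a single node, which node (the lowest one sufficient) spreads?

The alternation /θ/ → [t] changes [continuant], [distributed] and nothing else.
These terminals are all dominated by Supralaryngeal, and no proper subconstituent of Supralaryngeal covers them all; Supralaryngeal is their lowest common ancestor.
Spreading Supralaryngeal from /t'/ overwrites each of those terminals with /t'/'s values, yielding exactly [t].
[constricted glottis] — on which /t'/ differs from /θ/ — is unchanged, so Root cannot have spread; the constituent is no larger than Supralaryngeal.

Supralaryngeal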